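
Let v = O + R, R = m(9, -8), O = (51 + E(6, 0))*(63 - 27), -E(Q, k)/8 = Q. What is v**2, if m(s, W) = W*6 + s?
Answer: 4761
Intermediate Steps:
m(s, W) = s + 6*W (m(s, W) = 6*W + s = s + 6*W)
E(Q, k) = -8*Q
O = 108 (O = (51 - 8*6)*(63 - 27) = (51 - 48)*36 = 3*36 = 108)
R = -39 (R = 9 + 6*(-8) = 9 - 48 = -39)
v = 69 (v = 108 - 39 = 69)
v**2 = 69**2 = 4761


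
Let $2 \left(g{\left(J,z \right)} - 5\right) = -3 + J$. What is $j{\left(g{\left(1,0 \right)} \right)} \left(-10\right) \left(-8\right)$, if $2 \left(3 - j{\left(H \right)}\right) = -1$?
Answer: $280$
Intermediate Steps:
$g{\left(J,z \right)} = \frac{7}{2} + \frac{J}{2}$ ($g{\left(J,z \right)} = 5 + \frac{-3 + J}{2} = 5 + \left(- \frac{3}{2} + \frac{J}{2}\right) = \frac{7}{2} + \frac{J}{2}$)
$j{\left(H \right)} = \frac{7}{2}$ ($j{\left(H \right)} = 3 - - \frac{1}{2} = 3 + \frac{1}{2} = \frac{7}{2}$)
$j{\left(g{\left(1,0 \right)} \right)} \left(-10\right) \left(-8\right) = \frac{7}{2} \left(-10\right) \left(-8\right) = \left(-35\right) \left(-8\right) = 280$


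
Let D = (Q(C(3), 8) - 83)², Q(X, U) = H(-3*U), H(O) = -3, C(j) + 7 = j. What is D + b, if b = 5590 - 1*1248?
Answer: 11738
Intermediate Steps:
C(j) = -7 + j
Q(X, U) = -3
D = 7396 (D = (-3 - 83)² = (-86)² = 7396)
b = 4342 (b = 5590 - 1248 = 4342)
D + b = 7396 + 4342 = 11738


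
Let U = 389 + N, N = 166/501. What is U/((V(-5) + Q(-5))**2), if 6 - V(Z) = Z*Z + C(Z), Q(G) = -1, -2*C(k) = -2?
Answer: 27865/31563 ≈ 0.88284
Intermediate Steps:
C(k) = 1 (C(k) = -1/2*(-2) = 1)
N = 166/501 (N = 166*(1/501) = 166/501 ≈ 0.33134)
V(Z) = 5 - Z**2 (V(Z) = 6 - (Z*Z + 1) = 6 - (Z**2 + 1) = 6 - (1 + Z**2) = 6 + (-1 - Z**2) = 5 - Z**2)
U = 195055/501 (U = 389 + 166/501 = 195055/501 ≈ 389.33)
U/((V(-5) + Q(-5))**2) = 195055/(501*(((5 - 1*(-5)**2) - 1)**2)) = 195055/(501*(((5 - 1*25) - 1)**2)) = 195055/(501*(((5 - 25) - 1)**2)) = 195055/(501*((-20 - 1)**2)) = 195055/(501*((-21)**2)) = (195055/501)/441 = (195055/501)*(1/441) = 27865/31563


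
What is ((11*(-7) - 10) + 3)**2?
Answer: 7056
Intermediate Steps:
((11*(-7) - 10) + 3)**2 = ((-77 - 10) + 3)**2 = (-87 + 3)**2 = (-84)**2 = 7056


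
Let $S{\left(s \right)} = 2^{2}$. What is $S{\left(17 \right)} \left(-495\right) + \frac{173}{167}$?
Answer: $- \frac{330487}{167} \approx -1979.0$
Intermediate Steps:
$S{\left(s \right)} = 4$
$S{\left(17 \right)} \left(-495\right) + \frac{173}{167} = 4 \left(-495\right) + \frac{173}{167} = -1980 + 173 \cdot \frac{1}{167} = -1980 + \frac{173}{167} = - \frac{330487}{167}$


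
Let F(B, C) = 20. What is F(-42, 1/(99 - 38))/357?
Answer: 20/357 ≈ 0.056022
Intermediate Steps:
F(-42, 1/(99 - 38))/357 = 20/357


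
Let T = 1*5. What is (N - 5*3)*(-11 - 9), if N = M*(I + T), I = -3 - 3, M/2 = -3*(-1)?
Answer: 420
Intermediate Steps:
T = 5
M = 6 (M = 2*(-3*(-1)) = 2*3 = 6)
I = -6
N = -6 (N = 6*(-6 + 5) = 6*(-1) = -6)
(N - 5*3)*(-11 - 9) = (-6 - 5*3)*(-11 - 9) = (-6 - 15)*(-20) = -21*(-20) = 420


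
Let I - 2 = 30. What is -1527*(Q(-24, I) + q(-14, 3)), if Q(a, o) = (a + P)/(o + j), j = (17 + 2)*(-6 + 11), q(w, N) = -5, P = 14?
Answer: 984915/127 ≈ 7755.2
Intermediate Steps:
I = 32 (I = 2 + 30 = 32)
j = 95 (j = 19*5 = 95)
Q(a, o) = (14 + a)/(95 + o) (Q(a, o) = (a + 14)/(o + 95) = (14 + a)/(95 + o))
-1527*(Q(-24, I) + q(-14, 3)) = -1527*((14 - 24)/(95 + 32) - 5) = -1527*(-10/127 - 5) = -1527*(-645/127) = 984915/127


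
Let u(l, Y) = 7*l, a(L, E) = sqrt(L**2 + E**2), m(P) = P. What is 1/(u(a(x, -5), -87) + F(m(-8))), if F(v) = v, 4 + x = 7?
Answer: 4/801 + 7*sqrt(34)/1602 ≈ 0.030472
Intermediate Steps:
x = 3 (x = -4 + 7 = 3)
a(L, E) = sqrt(E**2 + L**2)
1/(u(a(x, -5), -87) + F(m(-8))) = 1/(7*sqrt((-5)**2 + 3**2) - 8) = 1/(7*sqrt(25 + 9) - 8) = 1/(7*sqrt(34) - 8) = 1/(-8 + 7*sqrt(34))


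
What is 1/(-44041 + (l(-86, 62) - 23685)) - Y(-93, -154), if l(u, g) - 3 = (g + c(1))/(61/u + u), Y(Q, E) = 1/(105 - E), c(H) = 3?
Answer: -72421052/18685592037 ≈ -0.0038758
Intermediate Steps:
l(u, g) = 3 + (3 + g)/(u + 61/u) (l(u, g) = 3 + (g + 3)/(61/u + u) = 3 + (3 + g)/(u + 61/u))
1/(-44041 + (l(-86, 62) - 23685)) - Y(-93, -154) = 1/(-44041 + ((183 + 3*(-86) + 3*(-86)² + 62*(-86))/(61 + (-86)²) - 23685)) - (-1)/(-105 - 154) = 1/(-44041 + ((183 - 258 + 3*7396 - 5332)/(61 + 7396) - 23685)) - (-1)/(-259) = 1/(-44041 + ((183 - 258 + 22188 - 5332)/7457 - 23685)) - (-1)*(-1)/259 = 1/(-44041 + ((1/7457)*16781 - 23685)) - 1*1/259 = 1/(-44041 + (16781/7457 - 23685)) - 1/259 = 1/(-44041 - 176602264/7457) - 1/259 = 1/(-505016001/7457) - 1/259 = -7457/505016001 - 1/259 = -72421052/18685592037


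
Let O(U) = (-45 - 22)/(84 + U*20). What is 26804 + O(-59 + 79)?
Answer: 12973069/484 ≈ 26804.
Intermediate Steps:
O(U) = -67/(84 + 20*U)
26804 + O(-59 + 79) = 26804 - 67/(84 + 20*(-59 + 79)) = 26804 - 67/(84 + 20*20) = 26804 - 67/(84 + 400) = 26804 - 67/484 = 12973069/484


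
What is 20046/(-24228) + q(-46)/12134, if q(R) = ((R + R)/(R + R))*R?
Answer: -20362721/24498546 ≈ -0.83118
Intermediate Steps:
q(R) = R (q(R) = ((2*R)/((2*R)))*R = ((2*R)*(1/(2*R)))*R = 1*R = R)
20046/(-24228) + q(-46)/12134 = 20046/(-24228) - 46/12134 = 20046*(-1/24228) - 46*1/12134 = -3341/4038 - 23/6067 = -20362721/24498546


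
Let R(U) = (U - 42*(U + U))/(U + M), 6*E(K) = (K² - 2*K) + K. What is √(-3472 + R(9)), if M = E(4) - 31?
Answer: I*√343465/10 ≈ 58.606*I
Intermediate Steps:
E(K) = -K/6 + K²/6 (E(K) = ((K² - 2*K) + K)/6 = (K² - K)/6 = -K/6 + K²/6)
M = -29 (M = (⅙)*4*(-1 + 4) - 31 = (⅙)*4*3 - 31 = 2 - 31 = -29)
R(U) = -83*U/(-29 + U) (R(U) = (U - 42*(U + U))/(U - 29) = (U - 84*U)/(-29 + U) = (-83*U)/(-29 + U) = -83*U/(-29 + U))
√(-3472 + R(9)) = √(-3472 - 83*9/(-29 + 9)) = √(-3472 - 83*9/(-20)) = √(-3472 - 83*9*(-1/20)) = √(-3472 + 747/20) = √(-68693/20) = I*√343465/10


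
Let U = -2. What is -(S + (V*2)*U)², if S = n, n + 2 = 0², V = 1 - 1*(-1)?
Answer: -100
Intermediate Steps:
V = 2 (V = 1 + 1 = 2)
n = -2 (n = -2 + 0² = -2 + 0 = -2)
S = -2
-(S + (V*2)*U)² = -(-2 + (2*2)*(-2))² = -(-2 + 4*(-2))² = -(-2 - 8)² = -1*(-10)² = -1*100 = -100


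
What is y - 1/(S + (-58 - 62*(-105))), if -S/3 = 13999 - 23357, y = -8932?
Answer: -308386233/34526 ≈ -8932.0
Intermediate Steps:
S = 28074 (S = -3*(13999 - 23357) = -3*(-9358) = 28074)
y - 1/(S + (-58 - 62*(-105))) = -8932 - 1/(28074 + (-58 - 62*(-105))) = -8932 - 1/(28074 + (-58 + 6510)) = -8932 - 1/(28074 + 6452) = -8932 - 1/34526 = -308386233/34526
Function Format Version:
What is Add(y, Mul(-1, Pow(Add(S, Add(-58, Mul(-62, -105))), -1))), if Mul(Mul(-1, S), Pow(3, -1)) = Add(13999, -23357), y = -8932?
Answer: Rational(-308386233, 34526) ≈ -8932.0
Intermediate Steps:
S = 28074 (S = Mul(-3, Add(13999, -23357)) = Mul(-3, -9358) = 28074)
Add(y, Mul(-1, Pow(Add(S, Add(-58, Mul(-62, -105))), -1))) = Add(-8932, Mul(-1, Pow(Add(28074, Add(-58, Mul(-62, -105))), -1))) = Add(-8932, Mul(-1, Pow(Add(28074, Add(-58, 6510)), -1))) = Add(-8932, Mul(-1, Pow(Add(28074, 6452), -1))) = Add(-8932, Mul(-1, Pow(34526, -1))) = Add(-8932, Mul(-1, Rational(1, 34526))) = Add(-8932, Rational(-1, 34526)) = Rational(-308386233, 34526)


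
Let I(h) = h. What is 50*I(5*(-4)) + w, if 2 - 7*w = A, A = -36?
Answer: -6962/7 ≈ -994.57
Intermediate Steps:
w = 38/7 (w = 2/7 - 1/7*(-36) = 2/7 + 36/7 = 38/7 ≈ 5.4286)
50*I(5*(-4)) + w = 50*(5*(-4)) + 38/7 = 50*(-20) + 38/7 = -1000 + 38/7 = -6962/7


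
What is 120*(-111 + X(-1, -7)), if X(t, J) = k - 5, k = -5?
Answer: -14520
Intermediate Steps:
X(t, J) = -10 (X(t, J) = -5 - 5 = -10)
120*(-111 + X(-1, -7)) = 120*(-111 - 10) = 120*(-121) = -14520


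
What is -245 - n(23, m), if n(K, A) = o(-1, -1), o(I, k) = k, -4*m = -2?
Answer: -244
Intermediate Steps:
m = 1/2 (m = -1/4*(-2) = 1/2 ≈ 0.50000)
n(K, A) = -1
-245 - n(23, m) = -245 - 1*(-1) = -245 + 1 = -244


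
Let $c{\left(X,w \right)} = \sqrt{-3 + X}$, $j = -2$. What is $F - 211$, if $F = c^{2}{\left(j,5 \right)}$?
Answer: $-216$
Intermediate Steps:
$F = -5$ ($F = \left(\sqrt{-3 - 2}\right)^{2} = \left(\sqrt{-5}\right)^{2} = \left(i \sqrt{5}\right)^{2} = -5$)
$F - 211 = -5 - 211 = -216$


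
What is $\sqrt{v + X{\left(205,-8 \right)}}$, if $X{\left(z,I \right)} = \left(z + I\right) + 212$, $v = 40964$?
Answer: $3 \sqrt{4597} \approx 203.4$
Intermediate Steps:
$X{\left(z,I \right)} = 212 + I + z$ ($X{\left(z,I \right)} = \left(I + z\right) + 212 = 212 + I + z$)
$\sqrt{v + X{\left(205,-8 \right)}} = \sqrt{40964 + \left(212 - 8 + 205\right)} = \sqrt{40964 + 409} = \sqrt{41373} = 3 \sqrt{4597}$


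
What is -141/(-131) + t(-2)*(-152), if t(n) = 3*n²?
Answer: -238803/131 ≈ -1822.9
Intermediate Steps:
-141/(-131) + t(-2)*(-152) = -141/(-131) + (3*(-2)²)*(-152) = -141*(-1/131) + (3*4)*(-152) = 141/131 + 12*(-152) = 141/131 - 1824 = -238803/131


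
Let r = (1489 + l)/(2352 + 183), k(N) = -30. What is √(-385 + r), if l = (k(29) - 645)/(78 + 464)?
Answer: I*√4294039067310/105690 ≈ 19.606*I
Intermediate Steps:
l = -675/542 (l = (-30 - 645)/(78 + 464) = -675/542 ≈ -1.2454)
r = 806363/1373970 (r = (1489 - 675/542)/(2352 + 183) = (806363/542)/2535 = (806363/542)*(1/2535) = 806363/1373970 ≈ 0.58689)
√(-385 + r) = √(-385 + 806363/1373970) = √(-528172087/1373970) = I*√4294039067310/105690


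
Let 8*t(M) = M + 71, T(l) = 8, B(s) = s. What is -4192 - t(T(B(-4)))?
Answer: -33615/8 ≈ -4201.9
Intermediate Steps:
t(M) = 71/8 + M/8 (t(M) = (M + 71)/8 = (71 + M)/8 = 71/8 + M/8)
-4192 - t(T(B(-4))) = -4192 - (71/8 + (⅛)*8) = -4192 - (71/8 + 1) = -4192 - 1*79/8 = -4192 - 79/8 = -33615/8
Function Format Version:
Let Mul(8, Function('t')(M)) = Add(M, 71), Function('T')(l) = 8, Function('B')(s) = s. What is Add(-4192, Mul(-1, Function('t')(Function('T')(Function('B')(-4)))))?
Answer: Rational(-33615, 8) ≈ -4201.9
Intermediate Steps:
Function('t')(M) = Add(Rational(71, 8), Mul(Rational(1, 8), M)) (Function('t')(M) = Mul(Rational(1, 8), Add(M, 71)) = Mul(Rational(1, 8), Add(71, M)) = Add(Rational(71, 8), Mul(Rational(1, 8), M)))
Add(-4192, Mul(-1, Function('t')(Function('T')(Function('B')(-4))))) = Add(-4192, Mul(-1, Add(Rational(71, 8), Mul(Rational(1, 8), 8)))) = Add(-4192, Mul(-1, Add(Rational(71, 8), 1))) = Add(-4192, Mul(-1, Rational(79, 8))) = Add(-4192, Rational(-79, 8)) = Rational(-33615, 8)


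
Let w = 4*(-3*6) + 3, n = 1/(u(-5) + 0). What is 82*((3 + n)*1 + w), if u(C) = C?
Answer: -27142/5 ≈ -5428.4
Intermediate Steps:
n = -⅕ (n = 1/(-5 + 0) = 1/(-5) = -⅕ ≈ -0.20000)
w = -69 (w = 4*(-18) + 3 = -72 + 3 = -69)
82*((3 + n)*1 + w) = 82*((3 - ⅕)*1 - 69) = 82*((14/5)*1 - 69) = 82*(14/5 - 69) = 82*(-331/5) = -27142/5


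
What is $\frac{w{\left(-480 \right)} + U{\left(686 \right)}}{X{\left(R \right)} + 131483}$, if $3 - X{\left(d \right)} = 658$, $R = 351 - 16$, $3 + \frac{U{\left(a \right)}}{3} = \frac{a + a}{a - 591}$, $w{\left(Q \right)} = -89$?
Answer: $- \frac{2597}{6214330} \approx -0.0004179$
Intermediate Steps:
$U{\left(a \right)} = -9 + \frac{6 a}{-591 + a}$ ($U{\left(a \right)} = -9 + 3 \frac{a + a}{a - 591} = -9 + 3 \frac{2 a}{-591 + a} = -9 + \frac{6 a}{-591 + a}$)
$R = 335$
$X{\left(d \right)} = -655$ ($X{\left(d \right)} = 3 - 658 = -655$)
$\frac{w{\left(-480 \right)} + U{\left(686 \right)}}{X{\left(R \right)} + 131483} = \frac{-89 + \frac{3 \left(1773 - 686\right)}{-591 + 686}}{-655 + 131483} = \frac{-89 + \frac{3 \left(1773 - 686\right)}{95}}{130828} = \left(-89 + 3 \cdot \frac{1}{95} \cdot 1087\right) \frac{1}{130828} = \left(-89 + \frac{3261}{95}\right) \frac{1}{130828} = \left(- \frac{5194}{95}\right) \frac{1}{130828} = - \frac{2597}{6214330}$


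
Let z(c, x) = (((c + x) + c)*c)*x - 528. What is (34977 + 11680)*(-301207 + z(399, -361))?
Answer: -2950904921146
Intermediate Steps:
z(c, x) = -528 + c*x*(x + 2*c) (z(c, x) = ((x + 2*c)*c)*x - 528 = (c*(x + 2*c))*x - 528 = c*x*(x + 2*c) - 528 = -528 + c*x*(x + 2*c))
(34977 + 11680)*(-301207 + z(399, -361)) = (34977 + 11680)*(-301207 + (-528 + 399*(-361)² + 2*(-361)*399²)) = 46657*(-301207 + (-528 + 399*130321 + 2*(-361)*159201)) = 46657*(-301207 + (-528 + 51998079 - 114943122)) = 46657*(-301207 - 62945571) = 46657*(-63246778) = -2950904921146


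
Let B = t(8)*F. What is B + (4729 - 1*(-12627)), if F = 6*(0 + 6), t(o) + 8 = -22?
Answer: 16276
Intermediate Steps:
t(o) = -30 (t(o) = -8 - 22 = -30)
F = 36 (F = 6*6 = 36)
B = -1080 (B = -30*36 = -1080)
B + (4729 - 1*(-12627)) = -1080 + (4729 - 1*(-12627)) = -1080 + (4729 + 12627) = -1080 + 17356 = 16276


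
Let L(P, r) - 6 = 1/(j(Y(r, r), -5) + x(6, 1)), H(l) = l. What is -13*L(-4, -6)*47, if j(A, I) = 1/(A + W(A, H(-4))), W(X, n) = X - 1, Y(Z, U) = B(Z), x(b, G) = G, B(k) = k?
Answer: -51935/12 ≈ -4327.9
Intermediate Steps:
Y(Z, U) = Z
W(X, n) = -1 + X
j(A, I) = 1/(-1 + 2*A) (j(A, I) = 1/(A + (-1 + A)) = 1/(-1 + 2*A))
L(P, r) = 6 + 1/(1 + 1/(-1 + 2*r)) (L(P, r) = 6 + 1/(1/(-1 + 2*r) + 1) = 6 + 1/(1 + 1/(-1 + 2*r)))
-13*L(-4, -6)*47 = -13*(7 - ½/(-6))*47 = -13*(7 - ½*(-⅙))*47 = -13*(7 + 1/12)*47 = -13*85/12*47 = -1105/12*47 = -51935/12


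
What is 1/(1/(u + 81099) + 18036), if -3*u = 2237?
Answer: 241060/4347758163 ≈ 5.5445e-5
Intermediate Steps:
u = -2237/3 (u = -⅓*2237 = -2237/3 ≈ -745.67)
1/(1/(u + 81099) + 18036) = 1/(1/(-2237/3 + 81099) + 18036) = 1/(1/(241060/3) + 18036) = 1/(3/241060 + 18036) = 1/(4347758163/241060) = 241060/4347758163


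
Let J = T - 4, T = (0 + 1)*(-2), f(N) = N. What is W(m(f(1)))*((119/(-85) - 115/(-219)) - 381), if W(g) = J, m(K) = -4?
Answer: 836306/365 ≈ 2291.3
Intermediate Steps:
T = -2 (T = 1*(-2) = -2)
J = -6 (J = -2 - 4 = -6)
W(g) = -6
W(m(f(1)))*((119/(-85) - 115/(-219)) - 381) = -6*((119/(-85) - 115/(-219)) - 381) = -6*((119*(-1/85) - 115*(-1/219)) - 381) = -6*((-7/5 + 115/219) - 381) = -6*(-958/1095 - 381) = -6*(-418153/1095) = 836306/365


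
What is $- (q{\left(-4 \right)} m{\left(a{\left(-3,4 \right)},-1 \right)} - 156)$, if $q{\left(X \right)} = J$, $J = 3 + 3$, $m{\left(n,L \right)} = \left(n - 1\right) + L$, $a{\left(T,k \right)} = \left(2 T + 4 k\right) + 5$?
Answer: $78$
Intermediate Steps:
$a{\left(T,k \right)} = 5 + 2 T + 4 k$
$m{\left(n,L \right)} = -1 + L + n$ ($m{\left(n,L \right)} = \left(-1 + n\right) + L = -1 + L + n$)
$J = 6$
$q{\left(X \right)} = 6$
$- (q{\left(-4 \right)} m{\left(a{\left(-3,4 \right)},-1 \right)} - 156) = - (6 \left(-1 - 1 + \left(5 + 2 \left(-3\right) + 4 \cdot 4\right)\right) - 156) = - (6 \left(-1 - 1 + \left(5 - 6 + 16\right)\right) - 156) = - (6 \left(-1 - 1 + 15\right) - 156) = - (6 \cdot 13 - 156) = - (78 - 156) = \left(-1\right) \left(-78\right) = 78$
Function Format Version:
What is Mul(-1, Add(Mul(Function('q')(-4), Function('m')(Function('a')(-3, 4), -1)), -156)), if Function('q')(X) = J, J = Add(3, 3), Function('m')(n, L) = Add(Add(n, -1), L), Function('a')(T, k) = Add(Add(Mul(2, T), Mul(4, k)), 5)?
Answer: 78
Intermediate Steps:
Function('a')(T, k) = Add(5, Mul(2, T), Mul(4, k))
Function('m')(n, L) = Add(-1, L, n) (Function('m')(n, L) = Add(Add(-1, n), L) = Add(-1, L, n))
J = 6
Function('q')(X) = 6
Mul(-1, Add(Mul(Function('q')(-4), Function('m')(Function('a')(-3, 4), -1)), -156)) = Mul(-1, Add(Mul(6, Add(-1, -1, Add(5, Mul(2, -3), Mul(4, 4)))), -156)) = Mul(-1, Add(Mul(6, Add(-1, -1, Add(5, -6, 16))), -156)) = Mul(-1, Add(Mul(6, Add(-1, -1, 15)), -156)) = Mul(-1, Add(Mul(6, 13), -156)) = Mul(-1, Add(78, -156)) = Mul(-1, -78) = 78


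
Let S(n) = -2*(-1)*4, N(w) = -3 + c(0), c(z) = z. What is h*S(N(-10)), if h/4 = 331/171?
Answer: 10592/171 ≈ 61.942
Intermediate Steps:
h = 1324/171 (h = 4*(331/171) = 1324/171 ≈ 7.7427)
N(w) = -3 (N(w) = -3 + 0 = -3)
S(n) = 8 (S(n) = 2*4 = 8)
h*S(N(-10)) = (1324/171)*8 = 10592/171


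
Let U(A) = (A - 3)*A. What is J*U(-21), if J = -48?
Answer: -24192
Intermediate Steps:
U(A) = A*(-3 + A) (U(A) = (-3 + A)*A = A*(-3 + A))
J*U(-21) = -(-1008)*(-3 - 21) = -(-1008)*(-24) = -48*504 = -24192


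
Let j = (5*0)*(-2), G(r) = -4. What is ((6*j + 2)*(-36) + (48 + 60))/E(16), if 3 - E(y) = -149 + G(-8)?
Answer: 3/13 ≈ 0.23077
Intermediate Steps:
j = 0 (j = 0*(-2) = 0)
E(y) = 156 (E(y) = 3 - (-149 - 4) = 3 - 1*(-153) = 3 + 153 = 156)
((6*j + 2)*(-36) + (48 + 60))/E(16) = ((6*0 + 2)*(-36) + (48 + 60))/156 = ((0 + 2)*(-36) + 108)*(1/156) = (2*(-36) + 108)*(1/156) = (-72 + 108)*(1/156) = 36*(1/156) = 3/13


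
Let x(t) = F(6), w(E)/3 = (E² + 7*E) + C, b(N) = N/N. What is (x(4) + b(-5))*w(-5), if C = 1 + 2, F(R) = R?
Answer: -147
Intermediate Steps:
b(N) = 1
C = 3
w(E) = 9 + 3*E² + 21*E (w(E) = 3*((E² + 7*E) + 3) = 3*(3 + E² + 7*E) = 9 + 3*E² + 21*E)
x(t) = 6
(x(4) + b(-5))*w(-5) = (6 + 1)*(9 + 3*(-5)² + 21*(-5)) = 7*(9 + 3*25 - 105) = 7*(9 + 75 - 105) = 7*(-21) = -147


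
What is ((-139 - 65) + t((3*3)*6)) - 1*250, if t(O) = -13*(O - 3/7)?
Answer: -8053/7 ≈ -1150.4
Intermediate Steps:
t(O) = 39/7 - 13*O (t(O) = -13*(O - 3*⅐) = -13*(O - 3/7) = -13*(-3/7 + O) = 39/7 - 13*O)
((-139 - 65) + t((3*3)*6)) - 1*250 = ((-139 - 65) + (39/7 - 13*3*3*6)) - 1*250 = (-204 + (39/7 - 117*6)) - 250 = (-204 + (39/7 - 13*54)) - 250 = (-204 + (39/7 - 702)) - 250 = (-204 - 4875/7) - 250 = -6303/7 - 250 = -8053/7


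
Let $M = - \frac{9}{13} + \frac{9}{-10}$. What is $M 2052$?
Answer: $- \frac{212382}{65} \approx -3267.4$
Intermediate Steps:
$M = - \frac{207}{130}$ ($M = \left(-9\right) \frac{1}{13} + 9 \left(- \frac{1}{10}\right) = - \frac{9}{13} - \frac{9}{10} = - \frac{207}{130} \approx -1.5923$)
$M 2052 = \left(- \frac{207}{130}\right) 2052 = - \frac{212382}{65}$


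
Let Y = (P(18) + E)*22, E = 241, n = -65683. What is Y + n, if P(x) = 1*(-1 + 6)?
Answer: -60271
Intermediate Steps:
P(x) = 5 (P(x) = 1*5 = 5)
Y = 5412 (Y = (5 + 241)*22 = 246*22 = 5412)
Y + n = 5412 - 65683 = -60271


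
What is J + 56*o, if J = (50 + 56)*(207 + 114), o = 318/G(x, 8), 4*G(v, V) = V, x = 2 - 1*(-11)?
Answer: 42930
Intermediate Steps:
x = 13 (x = 2 + 11 = 13)
G(v, V) = V/4
o = 159 (o = 318/(((1/4)*8)) = 318/2 = 318*(1/2) = 159)
J = 34026 (J = 106*321 = 34026)
J + 56*o = 34026 + 56*159 = 34026 + 8904 = 42930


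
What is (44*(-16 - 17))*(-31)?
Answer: 45012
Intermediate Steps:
(44*(-16 - 17))*(-31) = (44*(-33))*(-31) = -1452*(-31) = 45012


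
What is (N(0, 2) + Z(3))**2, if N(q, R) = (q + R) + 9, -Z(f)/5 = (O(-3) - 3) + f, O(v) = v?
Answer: 676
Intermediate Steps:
Z(f) = 30 - 5*f (Z(f) = -5*((-3 - 3) + f) = -5*(-6 + f) = 30 - 5*f)
N(q, R) = 9 + R + q (N(q, R) = (R + q) + 9 = 9 + R + q)
(N(0, 2) + Z(3))**2 = ((9 + 2 + 0) + (30 - 5*3))**2 = (11 + (30 - 15))**2 = (11 + 15)**2 = 26**2 = 676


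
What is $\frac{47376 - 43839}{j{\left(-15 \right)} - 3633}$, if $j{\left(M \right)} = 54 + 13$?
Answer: $- \frac{3537}{3566} \approx -0.99187$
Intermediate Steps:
$j{\left(M \right)} = 67$
$\frac{47376 - 43839}{j{\left(-15 \right)} - 3633} = \frac{47376 - 43839}{67 - 3633} = \frac{3537}{-3566} = 3537 \left(- \frac{1}{3566}\right) = - \frac{3537}{3566}$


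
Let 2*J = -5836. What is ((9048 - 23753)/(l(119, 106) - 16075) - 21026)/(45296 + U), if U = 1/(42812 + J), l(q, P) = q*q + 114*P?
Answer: -1625008951/3500491965 ≈ -0.46422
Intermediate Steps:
J = -2918 (J = (½)*(-5836) = -2918)
l(q, P) = q² + 114*P
U = 1/39894 (U = 1/(42812 - 2918) = 1/39894 ≈ 2.5066e-5)
((9048 - 23753)/(l(119, 106) - 16075) - 21026)/(45296 + U) = ((9048 - 23753)/((119² + 114*106) - 16075) - 21026)/(45296 + 1/39894) = (-14705/((14161 + 12084) - 16075) - 21026)/(1807038625/39894) = (-14705/(26245 - 16075) - 21026)*(39894/1807038625) = (-14705/10170 - 21026)*(39894/1807038625) = (-14705*1/10170 - 21026)*(39894/1807038625) = (-2941/2034 - 21026)*(39894/1807038625) = -42769825/2034*39894/1807038625 = -1625008951/3500491965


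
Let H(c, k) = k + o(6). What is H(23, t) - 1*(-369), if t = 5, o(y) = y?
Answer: 380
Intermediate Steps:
H(c, k) = 6 + k (H(c, k) = k + 6 = 6 + k)
H(23, t) - 1*(-369) = (6 + 5) - 1*(-369) = 11 + 369 = 380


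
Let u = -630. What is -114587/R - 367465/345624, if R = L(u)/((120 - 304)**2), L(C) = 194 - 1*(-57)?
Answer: -1340833701536243/86751624 ≈ -1.5456e+7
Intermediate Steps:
L(C) = 251 (L(C) = 194 + 57 = 251)
R = 251/33856 (R = 251/((120 - 304)**2) = 251/((-184)**2) = 251/33856 ≈ 0.0074138)
-114587/R - 367465/345624 = -114587/251/33856 - 367465/345624 = -114587*33856/251 - 367465*1/345624 = -3879457472/251 - 367465/345624 = -1340833701536243/86751624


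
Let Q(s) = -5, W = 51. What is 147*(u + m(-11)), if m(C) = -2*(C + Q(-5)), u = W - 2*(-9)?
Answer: 14847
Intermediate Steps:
u = 69 (u = 51 - 2*(-9) = 51 - 1*(-18) = 51 + 18 = 69)
m(C) = 10 - 2*C (m(C) = -2*(C - 5) = -2*(-5 + C) = 10 - 2*C)
147*(u + m(-11)) = 147*(69 + (10 - 2*(-11))) = 147*(69 + (10 + 22)) = 147*(69 + 32) = 147*101 = 14847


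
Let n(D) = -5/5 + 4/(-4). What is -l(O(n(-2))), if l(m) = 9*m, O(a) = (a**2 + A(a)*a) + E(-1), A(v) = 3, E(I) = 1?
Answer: 9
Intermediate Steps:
n(D) = -2 (n(D) = -5*1/5 + 4*(-1/4) = -1 - 1 = -2)
O(a) = 1 + a**2 + 3*a (O(a) = (a**2 + 3*a) + 1 = 1 + a**2 + 3*a)
-l(O(n(-2))) = -9*(1 + (-2)**2 + 3*(-2)) = -9*(1 + 4 - 6) = -9*(-1) = -1*(-9) = 9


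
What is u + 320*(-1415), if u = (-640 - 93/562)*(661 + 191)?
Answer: -280500098/281 ≈ -9.9822e+5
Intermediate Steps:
u = -153263298/281 (u = (-640 - 93*1/562)*852 = (-640 - 93/562)*852 = -359773/562*852 = -153263298/281 ≈ -5.4542e+5)
u + 320*(-1415) = -153263298/281 + 320*(-1415) = -153263298/281 - 452800 = -280500098/281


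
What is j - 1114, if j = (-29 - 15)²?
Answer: 822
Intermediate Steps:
j = 1936 (j = (-44)² = 1936)
j - 1114 = 1936 - 1114 = 822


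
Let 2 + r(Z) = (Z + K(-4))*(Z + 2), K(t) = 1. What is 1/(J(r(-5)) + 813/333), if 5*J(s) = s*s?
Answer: 111/2491 ≈ 0.044560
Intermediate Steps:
r(Z) = -2 + (1 + Z)*(2 + Z) (r(Z) = -2 + (Z + 1)*(Z + 2) = -2 + (1 + Z)*(2 + Z))
J(s) = s**2/5 (J(s) = (s*s)/5 = s**2/5)
1/(J(r(-5)) + 813/333) = 1/((-5*(3 - 5))**2/5 + 813/333) = 1/((-5*(-2))**2/5 + 813*(1/333)) = 1/((1/5)*10**2 + 271/111) = 1/((1/5)*100 + 271/111) = 1/(20 + 271/111) = 1/(2491/111) = 111/2491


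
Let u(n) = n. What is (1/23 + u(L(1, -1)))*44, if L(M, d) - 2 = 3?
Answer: 5104/23 ≈ 221.91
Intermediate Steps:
L(M, d) = 5 (L(M, d) = 2 + 3 = 5)
(1/23 + u(L(1, -1)))*44 = (1/23 + 5)*44 = (116/23)*44 = 5104/23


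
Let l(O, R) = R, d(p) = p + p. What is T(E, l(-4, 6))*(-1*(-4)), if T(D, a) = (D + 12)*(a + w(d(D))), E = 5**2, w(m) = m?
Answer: 8288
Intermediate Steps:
d(p) = 2*p
E = 25
T(D, a) = (12 + D)*(a + 2*D) (T(D, a) = (D + 12)*(a + 2*D) = (12 + D)*(a + 2*D))
T(E, l(-4, 6))*(-1*(-4)) = (2*25**2 + 12*6 + 24*25 + 25*6)*(-1*(-4)) = (2*625 + 72 + 600 + 150)*4 = (1250 + 72 + 600 + 150)*4 = 2072*4 = 8288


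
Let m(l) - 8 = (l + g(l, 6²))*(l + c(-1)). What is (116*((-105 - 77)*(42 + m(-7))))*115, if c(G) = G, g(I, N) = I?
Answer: -393316560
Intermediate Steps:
m(l) = 8 + 2*l*(-1 + l) (m(l) = 8 + (l + l)*(l - 1) = 8 + (2*l)*(-1 + l) = 8 + 2*l*(-1 + l))
(116*((-105 - 77)*(42 + m(-7))))*115 = (116*((-105 - 77)*(42 + (8 - 2*(-7) + 2*(-7)²))))*115 = (116*(-182*(42 + (8 + 14 + 2*49))))*115 = (116*(-182*(42 + (8 + 14 + 98))))*115 = (116*(-182*(42 + 120)))*115 = (116*(-182*162))*115 = (116*(-29484))*115 = -3420144*115 = -393316560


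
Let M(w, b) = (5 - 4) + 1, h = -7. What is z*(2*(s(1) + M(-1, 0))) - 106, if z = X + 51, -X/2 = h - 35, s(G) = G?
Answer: 704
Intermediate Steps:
M(w, b) = 2 (M(w, b) = 1 + 1 = 2)
X = 84 (X = -2*(-7 - 35) = -2*(-42) = 84)
z = 135 (z = 84 + 51 = 135)
z*(2*(s(1) + M(-1, 0))) - 106 = 135*(2*(1 + 2)) - 106 = 135*(2*3) - 106 = 135*6 - 106 = 810 - 106 = 704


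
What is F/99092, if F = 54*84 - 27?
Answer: 4509/99092 ≈ 0.045503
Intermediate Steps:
F = 4509 (F = 4536 - 27 = 4509)
F/99092 = 4509/99092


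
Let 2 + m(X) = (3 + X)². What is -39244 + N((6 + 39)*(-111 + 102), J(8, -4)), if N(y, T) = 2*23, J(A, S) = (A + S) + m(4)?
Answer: -39198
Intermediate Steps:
m(X) = -2 + (3 + X)²
J(A, S) = 47 + A + S (J(A, S) = (A + S) + (-2 + (3 + 4)²) = (A + S) + (-2 + 7²) = (A + S) + (-2 + 49) = (A + S) + 47 = 47 + A + S)
N(y, T) = 46
-39244 + N((6 + 39)*(-111 + 102), J(8, -4)) = -39244 + 46 = -39198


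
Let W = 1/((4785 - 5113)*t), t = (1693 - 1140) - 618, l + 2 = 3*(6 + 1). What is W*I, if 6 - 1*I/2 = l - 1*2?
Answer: -11/10660 ≈ -0.0010319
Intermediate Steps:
l = 19 (l = -2 + 3*(6 + 1) = -2 + 3*7 = -2 + 21 = 19)
I = -22 (I = 12 - 2*(19 - 1*2) = 12 - 2*(19 - 2) = 12 - 2*17 = 12 - 34 = -22)
t = -65 (t = 553 - 618 = -65)
W = 1/21320 (W = 1/((4785 - 5113)*(-65)) = -1/65/(-328) = -1/328*(-1/65) = 1/21320 ≈ 4.6904e-5)
W*I = (1/21320)*(-22) = -11/10660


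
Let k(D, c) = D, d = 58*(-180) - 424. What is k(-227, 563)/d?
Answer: 227/10864 ≈ 0.020895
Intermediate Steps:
d = -10864 (d = -10440 - 424 = -10864)
k(-227, 563)/d = -227/(-10864) = -227*(-1/10864) = 227/10864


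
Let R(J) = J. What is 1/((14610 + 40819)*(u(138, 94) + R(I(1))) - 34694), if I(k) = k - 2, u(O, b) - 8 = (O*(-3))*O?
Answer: -1/3166416319 ≈ -3.1581e-10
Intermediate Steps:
u(O, b) = 8 - 3*O**2 (u(O, b) = 8 + (O*(-3))*O = 8 + (-3*O)*O = 8 - 3*O**2)
I(k) = -2 + k
1/((14610 + 40819)*(u(138, 94) + R(I(1))) - 34694) = 1/((14610 + 40819)*((8 - 3*138**2) + (-2 + 1)) - 34694) = 1/(55429*((8 - 3*19044) - 1) - 34694) = 1/(55429*((8 - 57132) - 1) - 34694) = 1/(55429*(-57124 - 1) - 34694) = 1/(55429*(-57125) - 34694) = 1/(-3166381625 - 34694) = 1/(-3166416319) = -1/3166416319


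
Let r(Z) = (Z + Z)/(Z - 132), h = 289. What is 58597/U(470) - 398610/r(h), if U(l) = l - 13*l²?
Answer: -89843344673083/829785470 ≈ -1.0827e+5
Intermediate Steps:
r(Z) = 2*Z/(-132 + Z) (r(Z) = (2*Z)/(-132 + Z) = 2*Z/(-132 + Z))
58597/U(470) - 398610/r(h) = 58597/((470*(1 - 13*470))) - 398610/(2*289/(-132 + 289)) = 58597/((470*(1 - 6110))) - 398610/(2*289/157) = 58597/((470*(-6109))) - 398610/(2*289*(1/157)) = 58597/(-2871230) - 398610/578/157 = 58597*(-1/2871230) - 398610*157/578 = -58597/2871230 - 31290885/289 = -89843344673083/829785470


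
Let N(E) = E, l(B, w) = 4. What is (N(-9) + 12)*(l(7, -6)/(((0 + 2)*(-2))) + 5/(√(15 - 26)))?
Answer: -3 - 15*I*√11/11 ≈ -3.0 - 4.5227*I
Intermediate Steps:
(N(-9) + 12)*(l(7, -6)/(((0 + 2)*(-2))) + 5/(√(15 - 26))) = (-9 + 12)*(4/(((0 + 2)*(-2))) + 5/(√(15 - 26))) = 3*(4/((2*(-2))) + 5/(√(-11))) = 3*(4/(-4) + 5/((I*√11))) = 3*(4*(-¼) + 5*(-I*√11/11)) = 3*(-1 - 5*I*√11/11) = -3 - 15*I*√11/11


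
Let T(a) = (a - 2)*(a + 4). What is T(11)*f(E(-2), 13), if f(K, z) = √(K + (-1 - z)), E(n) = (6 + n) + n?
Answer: 270*I*√3 ≈ 467.65*I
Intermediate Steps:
T(a) = (-2 + a)*(4 + a)
E(n) = 6 + 2*n
f(K, z) = √(-1 + K - z)
T(11)*f(E(-2), 13) = (-8 + 11² + 2*11)*√(-1 + (6 + 2*(-2)) - 1*13) = (-8 + 121 + 22)*√(-1 + (6 - 4) - 13) = 135*√(-1 + 2 - 13) = 135*√(-12) = 135*(2*I*√3) = 270*I*√3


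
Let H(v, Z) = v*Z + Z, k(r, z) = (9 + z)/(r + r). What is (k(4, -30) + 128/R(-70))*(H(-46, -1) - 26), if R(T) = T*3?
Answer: -51623/840 ≈ -61.456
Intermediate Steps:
R(T) = 3*T
k(r, z) = (9 + z)/(2*r) (k(r, z) = (9 + z)/((2*r)) = (9 + z)*(1/(2*r)) = (9 + z)/(2*r))
H(v, Z) = Z + Z*v (H(v, Z) = Z*v + Z = Z + Z*v)
(k(4, -30) + 128/R(-70))*(H(-46, -1) - 26) = ((½)*(9 - 30)/4 + 128/((3*(-70))))*(-(1 - 46) - 26) = ((½)*(¼)*(-21) + 128/(-210))*(-1*(-45) - 26) = (-21/8 + 128*(-1/210))*(45 - 26) = (-21/8 - 64/105)*19 = -2717/840*19 = -51623/840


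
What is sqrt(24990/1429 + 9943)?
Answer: sqrt(20339724373)/1429 ≈ 99.802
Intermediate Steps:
sqrt(24990/1429 + 9943) = sqrt(14233537/1429) = sqrt(20339724373)/1429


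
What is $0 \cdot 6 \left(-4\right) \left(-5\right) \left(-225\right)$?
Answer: $0$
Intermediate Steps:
$0 \cdot 6 \left(-4\right) \left(-5\right) \left(-225\right) = 0 \left(\left(-24\right) \left(-5\right)\right) \left(-225\right) = 0 \cdot 120 \left(-225\right) = 0 \left(-225\right) = 0$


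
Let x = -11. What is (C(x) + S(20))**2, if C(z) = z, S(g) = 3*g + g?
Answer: 4761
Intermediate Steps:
S(g) = 4*g
(C(x) + S(20))**2 = (-11 + 4*20)**2 = (-11 + 80)**2 = 69**2 = 4761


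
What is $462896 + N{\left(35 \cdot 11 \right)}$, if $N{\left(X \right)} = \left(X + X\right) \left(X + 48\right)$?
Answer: $796306$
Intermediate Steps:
$N{\left(X \right)} = 2 X \left(48 + X\right)$
$462896 + N{\left(35 \cdot 11 \right)} = 462896 + 2 \cdot 35 \cdot 11 \left(48 + 35 \cdot 11\right) = 462896 + 2 \cdot 385 \left(48 + 385\right) = 462896 + 2 \cdot 385 \cdot 433 = 462896 + 333410 = 796306$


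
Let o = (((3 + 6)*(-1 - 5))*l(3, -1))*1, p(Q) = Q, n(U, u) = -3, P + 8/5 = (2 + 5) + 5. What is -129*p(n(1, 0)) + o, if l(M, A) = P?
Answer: -873/5 ≈ -174.60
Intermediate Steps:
P = 52/5 (P = -8/5 + ((2 + 5) + 5) = -8/5 + (7 + 5) = -8/5 + 12 = 52/5 ≈ 10.400)
l(M, A) = 52/5
o = -2808/5 (o = (((3 + 6)*(-1 - 5))*(52/5))*1 = ((9*(-6))*(52/5))*1 = -54*52/5*1 = -2808/5*1 = -2808/5 ≈ -561.60)
-129*p(n(1, 0)) + o = -129*(-3) - 2808/5 = 387 - 2808/5 = -873/5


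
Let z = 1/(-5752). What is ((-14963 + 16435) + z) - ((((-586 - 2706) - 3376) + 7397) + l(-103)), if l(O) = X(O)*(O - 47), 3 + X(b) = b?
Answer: -87183065/5752 ≈ -15157.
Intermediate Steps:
z = -1/5752 ≈ -0.00017385
X(b) = -3 + b
l(O) = (-47 + O)*(-3 + O) (l(O) = (-3 + O)*(O - 47) = (-3 + O)*(-47 + O) = (-47 + O)*(-3 + O))
((-14963 + 16435) + z) - ((((-586 - 2706) - 3376) + 7397) + l(-103)) = ((-14963 + 16435) - 1/5752) - ((((-586 - 2706) - 3376) + 7397) + (-47 - 103)*(-3 - 103)) = (1472 - 1/5752) - (((-3292 - 3376) + 7397) - 150*(-106)) = 8466943/5752 - ((-6668 + 7397) + 15900) = 8466943/5752 - (729 + 15900) = 8466943/5752 - 1*16629 = 8466943/5752 - 16629 = -87183065/5752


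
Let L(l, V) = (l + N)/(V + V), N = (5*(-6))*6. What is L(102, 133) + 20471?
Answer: 2722604/133 ≈ 20471.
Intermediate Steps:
N = -180 (N = -30*6 = -180)
L(l, V) = (-180 + l)/(2*V) (L(l, V) = (l - 180)/(V + V) = (-180 + l)/((2*V)) = (-180 + l)*(1/(2*V)) = (-180 + l)/(2*V))
L(102, 133) + 20471 = (½)*(-180 + 102)/133 + 20471 = (½)*(1/133)*(-78) + 20471 = -39/133 + 20471 = 2722604/133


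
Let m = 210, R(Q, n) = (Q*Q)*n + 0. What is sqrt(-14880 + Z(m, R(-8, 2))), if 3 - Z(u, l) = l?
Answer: I*sqrt(15005) ≈ 122.49*I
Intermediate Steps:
R(Q, n) = n*Q**2 (R(Q, n) = Q**2*n + 0 = n*Q**2 + 0 = n*Q**2)
Z(u, l) = 3 - l
sqrt(-14880 + Z(m, R(-8, 2))) = sqrt(-14880 + (3 - 2*(-8)**2)) = sqrt(-14880 + (3 - 2*64)) = sqrt(-14880 + (3 - 1*128)) = sqrt(-14880 + (3 - 128)) = sqrt(-14880 - 125) = sqrt(-15005) = I*sqrt(15005)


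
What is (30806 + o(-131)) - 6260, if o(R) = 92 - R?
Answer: 24769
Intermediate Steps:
(30806 + o(-131)) - 6260 = (30806 + (92 - 1*(-131))) - 6260 = (30806 + (92 + 131)) - 6260 = (30806 + 223) - 6260 = 31029 - 6260 = 24769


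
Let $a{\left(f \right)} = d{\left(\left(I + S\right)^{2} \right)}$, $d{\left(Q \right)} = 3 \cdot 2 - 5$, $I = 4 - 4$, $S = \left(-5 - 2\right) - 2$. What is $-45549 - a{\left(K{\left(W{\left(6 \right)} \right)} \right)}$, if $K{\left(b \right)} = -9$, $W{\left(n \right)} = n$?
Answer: $-45550$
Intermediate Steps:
$S = -9$ ($S = -7 - 2 = -9$)
$I = 0$
$d{\left(Q \right)} = 1$ ($d{\left(Q \right)} = 6 - 5 = 1$)
$a{\left(f \right)} = 1$
$-45549 - a{\left(K{\left(W{\left(6 \right)} \right)} \right)} = -45549 - 1 = -45550$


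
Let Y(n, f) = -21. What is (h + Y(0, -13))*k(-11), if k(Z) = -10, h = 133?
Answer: -1120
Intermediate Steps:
(h + Y(0, -13))*k(-11) = (133 - 21)*(-10) = 112*(-10) = -1120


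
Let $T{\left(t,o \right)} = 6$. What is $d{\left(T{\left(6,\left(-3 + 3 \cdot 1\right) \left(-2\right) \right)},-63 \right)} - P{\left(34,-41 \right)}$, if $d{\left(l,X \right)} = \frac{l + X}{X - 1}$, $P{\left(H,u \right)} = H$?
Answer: $- \frac{2119}{64} \approx -33.109$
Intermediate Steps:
$d{\left(l,X \right)} = \frac{X + l}{-1 + X}$
$d{\left(T{\left(6,\left(-3 + 3 \cdot 1\right) \left(-2\right) \right)},-63 \right)} - P{\left(34,-41 \right)} = \frac{-63 + 6}{-1 - 63} - 34 = \frac{1}{-64} \left(-57\right) - 34 = \left(- \frac{1}{64}\right) \left(-57\right) - 34 = \frac{57}{64} - 34 = - \frac{2119}{64}$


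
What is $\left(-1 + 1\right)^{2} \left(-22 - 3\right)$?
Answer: $0$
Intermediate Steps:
$\left(-1 + 1\right)^{2} \left(-22 - 3\right) = 0^{2} \left(-22 + \left(-22 + 19\right)\right) = 0 \left(-22 - 3\right) = 0 \left(-25\right) = 0$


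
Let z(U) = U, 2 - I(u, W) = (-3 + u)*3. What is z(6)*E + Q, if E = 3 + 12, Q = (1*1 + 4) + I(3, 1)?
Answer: 97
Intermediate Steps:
I(u, W) = 11 - 3*u (I(u, W) = 2 - (-3 + u)*3 = 2 - (-9 + 3*u) = 2 + (9 - 3*u) = 11 - 3*u)
Q = 7 (Q = (1*1 + 4) + (11 - 3*3) = (1 + 4) + (11 - 9) = 5 + 2 = 7)
E = 15
z(6)*E + Q = 6*15 + 7 = 90 + 7 = 97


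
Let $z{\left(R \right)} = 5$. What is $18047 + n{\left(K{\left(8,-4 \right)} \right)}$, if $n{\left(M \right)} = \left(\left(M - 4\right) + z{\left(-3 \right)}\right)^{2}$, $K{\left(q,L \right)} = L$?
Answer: $18056$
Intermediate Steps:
$n{\left(M \right)} = \left(1 + M\right)^{2}$ ($n{\left(M \right)} = \left(\left(M - 4\right) + 5\right)^{2} = \left(\left(-4 + M\right) + 5\right)^{2} = \left(1 + M\right)^{2}$)
$18047 + n{\left(K{\left(8,-4 \right)} \right)} = 18047 + \left(1 - 4\right)^{2} = 18047 + \left(-3\right)^{2} = 18047 + 9 = 18056$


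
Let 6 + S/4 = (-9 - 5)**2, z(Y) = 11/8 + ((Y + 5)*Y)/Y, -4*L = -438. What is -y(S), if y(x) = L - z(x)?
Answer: 5255/8 ≈ 656.88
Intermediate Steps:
L = 219/2 (L = -1/4*(-438) = 219/2 ≈ 109.50)
z(Y) = 51/8 + Y (z(Y) = 11*(1/8) + ((5 + Y)*Y)/Y = 11/8 + (Y*(5 + Y))/Y = 11/8 + (5 + Y) = 51/8 + Y)
S = 760 (S = -24 + 4*(-9 - 5)**2 = -24 + 4*(-14)**2 = -24 + 4*196 = -24 + 784 = 760)
y(x) = 825/8 - x (y(x) = 219/2 - (51/8 + x) = 219/2 + (-51/8 - x) = 825/8 - x)
-y(S) = -(825/8 - 1*760) = -(825/8 - 760) = -1*(-5255/8) = 5255/8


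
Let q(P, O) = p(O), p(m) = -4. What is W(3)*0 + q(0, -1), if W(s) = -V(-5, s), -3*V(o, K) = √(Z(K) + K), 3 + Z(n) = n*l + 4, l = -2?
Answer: -4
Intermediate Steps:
q(P, O) = -4
Z(n) = 1 - 2*n (Z(n) = -3 + (n*(-2) + 4) = -3 + (-2*n + 4) = -3 + (4 - 2*n) = 1 - 2*n)
V(o, K) = -√(1 - K)/3 (V(o, K) = -√((1 - 2*K) + K)/3 = -√(1 - K)/3)
W(s) = √(1 - s)/3 (W(s) = -(-1)*√(1 - s)/3 = √(1 - s)/3)
W(3)*0 + q(0, -1) = (√(1 - 1*3)/3)*0 - 4 = (√(1 - 3)/3)*0 - 4 = (√(-2)/3)*0 - 4 = ((I*√2)/3)*0 - 4 = (I*√2/3)*0 - 4 = 0 - 4 = -4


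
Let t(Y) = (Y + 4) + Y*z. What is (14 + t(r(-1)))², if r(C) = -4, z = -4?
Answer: 900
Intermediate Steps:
t(Y) = 4 - 3*Y (t(Y) = (Y + 4) + Y*(-4) = (4 + Y) - 4*Y = 4 - 3*Y)
(14 + t(r(-1)))² = (14 + (4 - 3*(-4)))² = (14 + (4 + 12))² = (14 + 16)² = 30² = 900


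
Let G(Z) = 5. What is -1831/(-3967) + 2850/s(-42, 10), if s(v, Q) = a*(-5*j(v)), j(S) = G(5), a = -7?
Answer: 465055/27769 ≈ 16.747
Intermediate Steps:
j(S) = 5
s(v, Q) = 175 (s(v, Q) = -(-35)*5 = -7*(-25) = 175)
-1831/(-3967) + 2850/s(-42, 10) = -1831/(-3967) + 2850/175 = -1831*(-1/3967) + 2850*(1/175) = 1831/3967 + 114/7 = 465055/27769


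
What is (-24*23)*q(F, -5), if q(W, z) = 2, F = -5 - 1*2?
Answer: -1104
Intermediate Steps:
F = -7 (F = -5 - 2 = -7)
(-24*23)*q(F, -5) = -24*23*2 = -552*2 = -1104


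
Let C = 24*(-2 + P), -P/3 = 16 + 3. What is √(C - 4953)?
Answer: I*√6369 ≈ 79.806*I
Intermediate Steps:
P = -57 (P = -3*(16 + 3) = -3*19 = -57)
C = -1416 (C = 24*(-2 - 57) = 24*(-59) = -1416)
√(C - 4953) = √(-1416 - 4953) = √(-6369) = I*√6369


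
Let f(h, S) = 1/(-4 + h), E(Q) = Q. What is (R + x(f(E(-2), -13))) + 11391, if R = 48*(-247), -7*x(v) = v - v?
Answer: -465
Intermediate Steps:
x(v) = 0 (x(v) = -(v - v)/7 = -1/7*0 = 0)
R = -11856
(R + x(f(E(-2), -13))) + 11391 = (-11856 + 0) + 11391 = -11856 + 11391 = -465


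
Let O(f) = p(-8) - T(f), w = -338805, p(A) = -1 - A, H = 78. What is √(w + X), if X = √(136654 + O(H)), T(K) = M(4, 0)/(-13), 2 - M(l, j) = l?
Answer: √(-57258045 + 39*√2566187)/13 ≈ 581.75*I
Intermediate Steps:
M(l, j) = 2 - l
T(K) = 2/13 (T(K) = (2 - 1*4)/(-13) = (2 - 4)*(-1/13) = -2*(-1/13) = 2/13)
O(f) = 89/13 (O(f) = (-1 - 1*(-8)) - 1*2/13 = (-1 + 8) - 2/13 = 7 - 2/13 = 89/13)
X = 3*√2566187/13 (X = √(136654 + 89/13) = √(1776591/13) = 3*√2566187/13 ≈ 369.68)
√(w + X) = √(-338805 + 3*√2566187/13)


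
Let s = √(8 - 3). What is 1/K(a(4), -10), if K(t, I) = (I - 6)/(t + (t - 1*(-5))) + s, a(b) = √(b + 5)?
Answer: 176/349 + 121*√5/349 ≈ 1.2796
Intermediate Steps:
a(b) = √(5 + b)
s = √5 ≈ 2.2361
K(t, I) = √5 + (-6 + I)/(5 + 2*t) (K(t, I) = (I - 6)/(t + (t - 1*(-5))) + √5 = (-6 + I)/(t + (t + 5)) + √5 = (-6 + I)/(t + (5 + t)) + √5 = (-6 + I)/(5 + 2*t) + √5 = √5 + (-6 + I)/(5 + 2*t))
1/K(a(4), -10) = 1/((-6 - 10 + 5*√5 + 2*√(5 + 4)*√5)/(5 + 2*√(5 + 4))) = 1/((-6 - 10 + 5*√5 + 2*√9*√5)/(5 + 2*√9)) = 1/((-6 - 10 + 5*√5 + 2*3*√5)/(5 + 2*3)) = 1/((-6 - 10 + 5*√5 + 6*√5)/(5 + 6)) = 1/((-16 + 11*√5)/11) = 1/(-16/11 + √5)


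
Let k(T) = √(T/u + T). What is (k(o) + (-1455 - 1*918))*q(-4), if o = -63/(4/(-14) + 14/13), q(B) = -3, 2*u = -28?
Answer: 7119 - 39*I*√7/4 ≈ 7119.0 - 25.796*I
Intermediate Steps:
u = -14 (u = (½)*(-28) = -14)
o = -637/8 (o = -63/(4*(-1/14) + 14*(1/13)) = -63/(-2/7 + 14/13) = -63/72/91 = -63*91/72 = -637/8 ≈ -79.625)
k(T) = √182*√T/14 (k(T) = √(T/(-14) + T) = √(T*(-1/14) + T) = √(-T/14 + T) = √(13*T/14) = √182*√T/14)
(k(o) + (-1455 - 1*918))*q(-4) = (√182*√(-637/8)/14 + (-1455 - 1*918))*(-3) = (√182*(7*I*√26/4)/14 + (-1455 - 918))*(-3) = (13*I*√7/4 - 2373)*(-3) = (-2373 + 13*I*√7/4)*(-3) = 7119 - 39*I*√7/4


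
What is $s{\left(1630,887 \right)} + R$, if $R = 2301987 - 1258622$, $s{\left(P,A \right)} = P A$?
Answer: $2489175$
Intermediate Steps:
$s{\left(P,A \right)} = A P$
$R = 1043365$
$s{\left(1630,887 \right)} + R = 887 \cdot 1630 + 1043365 = 1445810 + 1043365 = 2489175$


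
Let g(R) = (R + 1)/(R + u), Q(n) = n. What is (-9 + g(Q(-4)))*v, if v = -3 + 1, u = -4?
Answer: 69/4 ≈ 17.250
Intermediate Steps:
v = -2
g(R) = (1 + R)/(-4 + R) (g(R) = (R + 1)/(R - 4) = (1 + R)/(-4 + R))
(-9 + g(Q(-4)))*v = (-9 + (1 - 4)/(-4 - 4))*(-2) = (-9 - 3/(-8))*(-2) = (-9 - ⅛*(-3))*(-2) = (-9 + 3/8)*(-2) = -69/8*(-2) = 69/4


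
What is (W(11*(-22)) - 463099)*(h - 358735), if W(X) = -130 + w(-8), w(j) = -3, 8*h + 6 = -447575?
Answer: 192094261744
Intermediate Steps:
h = -447581/8 (h = -¾ + (⅛)*(-447575) = -¾ - 447575/8 = -447581/8 ≈ -55948.)
W(X) = -133 (W(X) = -130 - 3 = -133)
(W(11*(-22)) - 463099)*(h - 358735) = (-133 - 463099)*(-447581/8 - 358735) = -463232*(-3317461/8) = 192094261744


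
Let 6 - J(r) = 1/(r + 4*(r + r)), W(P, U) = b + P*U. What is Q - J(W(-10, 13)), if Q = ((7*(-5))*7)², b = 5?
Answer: 67521374/1125 ≈ 60019.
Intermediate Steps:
W(P, U) = 5 + P*U
J(r) = 6 - 1/(9*r) (J(r) = 6 - 1/(r + 4*(r + r)) = 6 - 1/(r + 4*(2*r)) = 6 - 1/(r + 8*r) = 6 - 1/(9*r))
Q = 60025 (Q = (-35*7)² = (-245)² = 60025)
Q - J(W(-10, 13)) = 60025 - (6 - 1/(9*(5 - 10*13))) = 60025 - (6 - 1/(9*(5 - 130))) = 60025 - (6 - ⅑/(-125)) = 60025 - (6 - ⅑*(-1/125)) = 60025 - (6 + 1/1125) = 60025 - 1*6751/1125 = 60025 - 6751/1125 = 67521374/1125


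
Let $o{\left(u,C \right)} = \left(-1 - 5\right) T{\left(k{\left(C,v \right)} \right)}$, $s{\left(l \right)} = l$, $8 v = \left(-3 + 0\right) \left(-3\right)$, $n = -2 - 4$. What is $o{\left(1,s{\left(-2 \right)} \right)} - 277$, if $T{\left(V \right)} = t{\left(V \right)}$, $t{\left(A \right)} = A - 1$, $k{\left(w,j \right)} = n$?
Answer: $-235$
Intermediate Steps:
$n = -6$ ($n = -2 - 4 = -6$)
$v = \frac{9}{8}$ ($v = \frac{\left(-3 + 0\right) \left(-3\right)}{8} = \frac{\left(-3\right) \left(-3\right)}{8} = \frac{1}{8} \cdot 9 = \frac{9}{8} \approx 1.125$)
$k{\left(w,j \right)} = -6$
$t{\left(A \right)} = -1 + A$ ($t{\left(A \right)} = A - 1 = -1 + A$)
$T{\left(V \right)} = -1 + V$
$o{\left(u,C \right)} = 42$ ($o{\left(u,C \right)} = \left(-1 - 5\right) \left(-1 - 6\right) = \left(-6\right) \left(-7\right) = 42$)
$o{\left(1,s{\left(-2 \right)} \right)} - 277 = 42 - 277 = -235$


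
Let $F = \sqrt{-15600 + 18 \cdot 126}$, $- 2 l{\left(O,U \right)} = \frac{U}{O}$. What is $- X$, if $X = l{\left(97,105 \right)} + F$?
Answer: $\frac{105}{194} - 2 i \sqrt{3333} \approx 0.54124 - 115.46 i$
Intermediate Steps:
$l{\left(O,U \right)} = - \frac{U}{2 O}$ ($l{\left(O,U \right)} = - \frac{U \frac{1}{O}}{2} = - \frac{U}{2 O}$)
$F = 2 i \sqrt{3333}$ ($F = \sqrt{-15600 + 2268} = \sqrt{-13332} = 2 i \sqrt{3333} \approx 115.46 i$)
$X = - \frac{105}{194} + 2 i \sqrt{3333}$ ($X = \left(- \frac{1}{2}\right) 105 \cdot \frac{1}{97} + 2 i \sqrt{3333} = - \frac{105}{194} + 2 i \sqrt{3333} \approx -0.54124 + 115.46 i$)
$- X = - (- \frac{105}{194} + 2 i \sqrt{3333}) = \frac{105}{194} - 2 i \sqrt{3333}$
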